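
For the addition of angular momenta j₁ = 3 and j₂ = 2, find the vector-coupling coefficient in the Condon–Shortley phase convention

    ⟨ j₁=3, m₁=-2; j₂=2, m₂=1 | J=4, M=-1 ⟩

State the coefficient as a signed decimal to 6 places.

-0.591608

triangle: 1!×5!×3!/10! = 720/3628800
(j±m)!: 1!×5!×3!×1!×3!×5! = 518400
prefactor² = (2J+1)×Δ×N² = 6480/7
  k=0: +1/(0!×1!×5!×3!×0!×0!) = 1/720
  k=1: −1/(1!×0!×4!×2!×1!×1!) = -1/48
Σ = -7/360  ⇒  CG² = 6480/7×(-7/360)² = 7/20
CG = −√(7/20) = -0.591608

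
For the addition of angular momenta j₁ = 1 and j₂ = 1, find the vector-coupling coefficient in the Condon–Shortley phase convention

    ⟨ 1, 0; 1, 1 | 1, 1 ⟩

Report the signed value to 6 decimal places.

j₁+j₂−J=1  J+j₁−j₂=1  J−j₁+j₂=1  j₁+j₂+J+1=4
(j₁±m₁, j₂±m₂, J±M) = (1,1,2,0,2,0)
P² = 1/2
sum k=1..1:
  [1] −1/1 = -1
S = -1
C² = P²·S² = 1/2 ; C = -0.707107

-0.707107  (= −√(1/2))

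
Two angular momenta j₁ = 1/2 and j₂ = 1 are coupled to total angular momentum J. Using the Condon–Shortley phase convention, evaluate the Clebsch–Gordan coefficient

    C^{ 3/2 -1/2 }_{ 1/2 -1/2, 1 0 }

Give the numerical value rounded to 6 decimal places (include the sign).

j₁+j₂−J=0  J+j₁−j₂=1  J−j₁+j₂=2  j₁+j₂+J+1=4
(j₁±m₁, j₂±m₂, J±M) = (0,1,1,1,1,2)
P² = 2/3
sum k=0..0:
  [0] +1/1 = 1
S = 1
C² = P²·S² = 2/3 ; C = +0.816497

+0.816497  (= +√(2/3))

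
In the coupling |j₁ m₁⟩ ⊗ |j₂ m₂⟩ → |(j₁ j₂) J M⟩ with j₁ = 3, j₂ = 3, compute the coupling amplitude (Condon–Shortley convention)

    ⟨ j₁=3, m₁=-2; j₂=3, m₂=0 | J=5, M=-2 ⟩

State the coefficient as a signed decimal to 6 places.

√[11·1!5!5!/12! · 1!5!3!3!3!7!] = √(43200)
  +(−1)^0/∏(0,1,5,3,0,2)! = 1/1440  (running 1/1440)
  +(−1)^1/∏(1,0,4,2,1,3)! = -1/288  (running -1/360)
⟨..|..⟩ = √(43200)·(-1/360) = -0.577350

−√(1/3) ≈ -0.577350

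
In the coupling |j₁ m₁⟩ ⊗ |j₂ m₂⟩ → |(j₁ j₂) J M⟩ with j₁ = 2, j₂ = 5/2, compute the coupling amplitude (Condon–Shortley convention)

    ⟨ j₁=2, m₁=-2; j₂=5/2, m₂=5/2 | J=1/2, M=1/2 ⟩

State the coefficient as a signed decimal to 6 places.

j₁+j₂−J=4  J+j₁−j₂=0  J−j₁+j₂=1  j₁+j₂+J+1=6
(j₁±m₁, j₂±m₂, J±M) = (0,4,5,0,1,0)
P² = 192
sum k=4..4:
  [4] +1/24 = 1/24
S = 1/24
C² = P²·S² = 1/3 ; C = +0.577350

+0.577350  (= +√(1/3))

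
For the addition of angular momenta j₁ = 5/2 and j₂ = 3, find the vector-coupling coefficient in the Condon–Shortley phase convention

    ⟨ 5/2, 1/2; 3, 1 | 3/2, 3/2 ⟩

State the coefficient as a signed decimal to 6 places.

triangle: 4!×1!×2!/8! = 48/40320
(j±m)!: 3!×2!×4!×2!×3!×0! = 3456
prefactor² = (2J+1)×Δ×N² = 576/35
  k=2: +1/(2!×2!×0!×2!×1!×0!) = 1/8
Σ = 1/8  ⇒  CG² = 576/35×1/8² = 9/35
CG = +√(9/35) = +0.507093

+√(9/35) ≈ +0.507093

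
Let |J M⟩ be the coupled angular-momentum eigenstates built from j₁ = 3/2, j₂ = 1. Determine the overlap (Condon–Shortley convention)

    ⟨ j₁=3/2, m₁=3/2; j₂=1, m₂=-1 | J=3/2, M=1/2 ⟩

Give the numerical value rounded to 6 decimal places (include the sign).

j₁+j₂−J=1  J+j₁−j₂=2  J−j₁+j₂=1  j₁+j₂+J+1=5
(j₁±m₁, j₂±m₂, J±M) = (3,0,0,2,2,1)
P² = 8/5
sum k=0..0:
  [0] +1/2 = 1/2
S = 1/2
C² = P²·S² = 2/5 ; C = +0.632456

+√(2/5) ≈ +0.632456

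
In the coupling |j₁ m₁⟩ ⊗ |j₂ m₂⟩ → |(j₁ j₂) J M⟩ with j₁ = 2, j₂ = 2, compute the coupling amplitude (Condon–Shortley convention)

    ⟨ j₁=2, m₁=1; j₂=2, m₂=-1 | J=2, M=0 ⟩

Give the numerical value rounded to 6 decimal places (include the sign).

+√(1/14) = +0.267261

j₁+j₂−J=2  J+j₁−j₂=2  J−j₁+j₂=2  j₁+j₂+J+1=7
(j₁±m₁, j₂±m₂, J±M) = (3,1,1,3,2,2)
P² = 8/7
sum k=0..1:
  [0] +1/2 = 1/2
  [1] −1/4 = -1/4
S = 1/4
C² = P²·S² = 1/14 ; C = +0.267261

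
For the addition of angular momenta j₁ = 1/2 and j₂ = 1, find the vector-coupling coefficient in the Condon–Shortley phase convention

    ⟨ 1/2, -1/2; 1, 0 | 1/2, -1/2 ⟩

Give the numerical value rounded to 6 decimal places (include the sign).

−√(1/3) = -0.577350

√[2·1!0!1!/3! · 0!1!1!1!0!1!] = √(1/3)
  +(−1)^1/∏(1,0,0,0,0,1)! = -1  (running -1)
⟨..|..⟩ = √(1/3)·(-1) = -0.577350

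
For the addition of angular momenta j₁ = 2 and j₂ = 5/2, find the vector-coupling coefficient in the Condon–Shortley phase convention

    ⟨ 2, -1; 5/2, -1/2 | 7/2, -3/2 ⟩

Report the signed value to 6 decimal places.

−√(2/21) ≈ -0.308607

triangle: 1!×3!×4!/9! = 144/362880
(j±m)!: 1!×3!×2!×3!×2!×5! = 17280
prefactor² = (2J+1)×Δ×N² = 384/7
  k=0: +1/(0!×1!×3!×2!×0!×2!) = 1/24
  k=1: −1/(1!×0!×2!×1!×1!×3!) = -1/12
Σ = -1/24  ⇒  CG² = 384/7×(-1/24)² = 2/21
CG = −√(2/21) = -0.308607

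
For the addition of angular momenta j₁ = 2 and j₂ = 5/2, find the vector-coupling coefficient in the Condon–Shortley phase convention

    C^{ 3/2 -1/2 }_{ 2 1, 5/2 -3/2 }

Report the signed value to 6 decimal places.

−√(2/105) = -0.138013

j₁+j₂−J=3  J+j₁−j₂=1  J−j₁+j₂=2  j₁+j₂+J+1=7
(j₁±m₁, j₂±m₂, J±M) = (3,1,1,4,1,2)
P² = 96/35
sum k=0..1:
  [0] +1/6 = 1/6
  [1] −1/4 = -1/4
S = -1/12
C² = P²·S² = 2/105 ; C = -0.138013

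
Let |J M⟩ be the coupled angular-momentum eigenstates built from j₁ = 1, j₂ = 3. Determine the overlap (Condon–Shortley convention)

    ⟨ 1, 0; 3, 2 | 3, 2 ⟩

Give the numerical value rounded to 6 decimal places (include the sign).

√[7·1!1!5!/8! · 1!1!5!1!5!1!] = √(300)
  +(−1)^0/∏(0,1,1,5,0,0)! = 1/120  (running 1/120)
  +(−1)^1/∏(1,0,0,4,1,1)! = -1/24  (running -1/30)
⟨..|..⟩ = √(300)·(-1/30) = -0.577350

−√(1/3) = -0.577350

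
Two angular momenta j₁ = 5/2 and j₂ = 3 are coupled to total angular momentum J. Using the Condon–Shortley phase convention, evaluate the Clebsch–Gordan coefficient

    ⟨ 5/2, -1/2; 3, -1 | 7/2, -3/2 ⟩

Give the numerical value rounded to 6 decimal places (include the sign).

√[8·2!3!4!/10! · 2!3!2!4!2!5!] = √(3072/35)
  +(−1)^0/∏(0,2,3,2,0,2)! = 1/48  (running 1/48)
  +(−1)^1/∏(1,1,2,1,1,3)! = -1/12  (running -1/16)
  +(−1)^2/∏(2,0,1,0,2,4)! = 1/96  (running -5/96)
⟨..|..⟩ = √(3072/35)·(-5/96) = -0.487950

-0.487950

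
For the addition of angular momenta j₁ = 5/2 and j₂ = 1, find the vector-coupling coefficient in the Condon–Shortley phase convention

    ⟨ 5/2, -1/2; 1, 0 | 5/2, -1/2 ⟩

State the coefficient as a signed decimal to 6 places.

−√(1/35) ≈ -0.169031

j₁+j₂−J=1  J+j₁−j₂=4  J−j₁+j₂=1  j₁+j₂+J+1=7
(j₁±m₁, j₂±m₂, J±M) = (2,3,1,1,2,3)
P² = 144/35
sum k=0..1:
  [0] +1/6 = 1/6
  [1] −1/4 = -1/4
S = -1/12
C² = P²·S² = 1/35 ; C = -0.169031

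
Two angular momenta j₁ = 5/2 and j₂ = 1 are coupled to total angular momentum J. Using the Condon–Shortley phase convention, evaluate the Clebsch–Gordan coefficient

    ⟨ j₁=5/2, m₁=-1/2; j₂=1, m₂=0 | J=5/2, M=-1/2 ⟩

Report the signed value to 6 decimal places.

−√(1/35) = -0.169031

j₁+j₂−J=1  J+j₁−j₂=4  J−j₁+j₂=1  j₁+j₂+J+1=7
(j₁±m₁, j₂±m₂, J±M) = (2,3,1,1,2,3)
P² = 144/35
sum k=0..1:
  [0] +1/6 = 1/6
  [1] −1/4 = -1/4
S = -1/12
C² = P²·S² = 1/35 ; C = -0.169031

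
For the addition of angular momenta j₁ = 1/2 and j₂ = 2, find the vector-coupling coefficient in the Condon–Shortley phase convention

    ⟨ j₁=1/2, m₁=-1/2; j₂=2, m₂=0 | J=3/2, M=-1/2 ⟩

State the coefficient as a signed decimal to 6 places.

j₁+j₂−J=1  J+j₁−j₂=0  J−j₁+j₂=3  j₁+j₂+J+1=5
(j₁±m₁, j₂±m₂, J±M) = (0,1,2,2,1,2)
P² = 8/5
sum k=1..1:
  [1] −1/2 = -1/2
S = -1/2
C² = P²·S² = 2/5 ; C = -0.632456

-0.632456  (= −√(2/5))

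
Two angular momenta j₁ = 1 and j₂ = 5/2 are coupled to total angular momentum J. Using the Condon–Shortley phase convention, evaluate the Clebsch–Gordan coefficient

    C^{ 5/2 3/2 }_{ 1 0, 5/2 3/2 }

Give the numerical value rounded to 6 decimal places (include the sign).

√[6·1!1!4!/7! · 1!1!4!1!4!1!] = √(576/35)
  +(−1)^0/∏(0,1,1,4,0,0)! = 1/24  (running 1/24)
  +(−1)^1/∏(1,0,0,3,1,1)! = -1/6  (running -1/8)
⟨..|..⟩ = √(576/35)·(-1/8) = -0.507093

−√(9/35) ≈ -0.507093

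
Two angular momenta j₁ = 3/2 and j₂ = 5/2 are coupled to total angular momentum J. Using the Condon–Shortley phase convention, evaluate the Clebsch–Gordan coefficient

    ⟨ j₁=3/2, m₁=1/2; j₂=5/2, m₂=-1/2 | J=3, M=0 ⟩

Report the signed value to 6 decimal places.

+√(1/5) ≈ +0.447214

j₁+j₂−J=1  J+j₁−j₂=2  J−j₁+j₂=4  j₁+j₂+J+1=8
(j₁±m₁, j₂±m₂, J±M) = (2,1,2,3,3,3)
P² = 36/5
sum k=0..1:
  [0] +1/4 = 1/4
  [1] −1/12 = -1/12
S = 1/6
C² = P²·S² = 1/5 ; C = +0.447214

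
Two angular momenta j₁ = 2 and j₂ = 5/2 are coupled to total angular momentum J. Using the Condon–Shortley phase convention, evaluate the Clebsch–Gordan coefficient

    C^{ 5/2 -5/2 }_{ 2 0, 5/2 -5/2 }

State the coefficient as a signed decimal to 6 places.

triangle: 2!×2!×3!/8! = 24/40320
(j±m)!: 2!×2!×0!×5!×0!×5! = 57600
prefactor² = (2J+1)×Δ×N² = 1440/7
  k=0: +1/(0!×2!×2!×0!×0!×3!) = 1/24
Σ = 1/24  ⇒  CG² = 1440/7×1/24² = 5/14
CG = +√(5/14) = +0.597614

+√(5/14) = +0.597614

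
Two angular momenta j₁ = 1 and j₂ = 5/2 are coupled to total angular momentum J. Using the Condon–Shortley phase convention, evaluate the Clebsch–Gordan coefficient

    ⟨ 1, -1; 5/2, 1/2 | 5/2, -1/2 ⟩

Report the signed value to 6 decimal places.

j₁+j₂−J=1  J+j₁−j₂=1  J−j₁+j₂=4  j₁+j₂+J+1=7
(j₁±m₁, j₂±m₂, J±M) = (0,2,3,2,2,3)
P² = 288/35
sum k=1..1:
  [1] −1/4 = -1/4
S = -1/4
C² = P²·S² = 18/35 ; C = -0.717137

−√(18/35) ≈ -0.717137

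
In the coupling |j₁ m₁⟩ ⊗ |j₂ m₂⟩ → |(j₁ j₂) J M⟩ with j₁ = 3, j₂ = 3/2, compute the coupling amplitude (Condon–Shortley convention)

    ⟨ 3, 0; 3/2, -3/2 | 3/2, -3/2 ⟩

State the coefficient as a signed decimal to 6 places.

triangle: 3!*3!*0!/7! = 36/5040
(j±m)!: 3!*3!*0!*3!*0!*3! = 1296
prefactor² = (2J+1)*Δ*N² = 1296/35
  k=0: +1/(0!*3!*3!*0!*0!*0!) = 1/36
Σ = 1/36  ⇒  CG² = 1296/35*1/36² = 1/35
CG = +√(1/35) = +0.169031

+√(1/35) = +0.169031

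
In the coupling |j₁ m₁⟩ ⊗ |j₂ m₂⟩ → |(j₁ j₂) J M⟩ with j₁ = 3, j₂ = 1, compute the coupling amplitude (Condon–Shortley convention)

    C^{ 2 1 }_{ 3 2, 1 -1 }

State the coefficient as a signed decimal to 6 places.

triangle: 2!×4!×0!/7! = 48/5040
(j±m)!: 5!×1!×0!×2!×3!×1! = 1440
prefactor² = (2J+1)×Δ×N² = 480/7
  k=0: +1/(0!×2!×1!×0!×3!×0!) = 1/12
Σ = 1/12  ⇒  CG² = 480/7×1/12² = 10/21
CG = +√(10/21) = +0.690066

+0.690066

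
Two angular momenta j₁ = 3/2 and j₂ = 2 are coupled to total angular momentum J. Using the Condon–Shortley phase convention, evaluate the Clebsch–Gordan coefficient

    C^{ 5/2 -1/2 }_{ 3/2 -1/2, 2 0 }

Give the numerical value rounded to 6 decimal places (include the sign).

√[6·1!2!3!/7! · 1!2!2!2!2!3!] = √(48/35)
  +(−1)^0/∏(0,1,2,2,0,1)! = 1/4  (running 1/4)
  +(−1)^1/∏(1,0,1,1,1,2)! = -1/2  (running -1/4)
⟨..|..⟩ = √(48/35)·(-1/4) = -0.292770

-0.292770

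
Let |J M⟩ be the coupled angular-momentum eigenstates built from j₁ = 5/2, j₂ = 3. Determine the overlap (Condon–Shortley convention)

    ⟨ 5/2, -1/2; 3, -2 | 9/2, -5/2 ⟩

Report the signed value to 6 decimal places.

j₁+j₂−J=1  J+j₁−j₂=4  J−j₁+j₂=5  j₁+j₂+J+1=11
(j₁±m₁, j₂±m₂, J±M) = (2,3,1,5,2,7)
P² = 115200/11
sum k=0..1:
  [0] +1/144 = 1/144
  [1] −1/480 = -1/480
S = 7/1440
C² = P²·S² = 49/198 ; C = +0.497468

+0.497468  (= +√(49/198))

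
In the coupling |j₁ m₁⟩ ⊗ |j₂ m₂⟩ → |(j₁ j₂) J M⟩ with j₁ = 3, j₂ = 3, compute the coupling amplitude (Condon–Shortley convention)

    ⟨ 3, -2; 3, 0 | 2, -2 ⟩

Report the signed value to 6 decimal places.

−√(5/21) ≈ -0.487950

√[5·4!2!2!/9! · 1!5!3!3!0!4!] = √(960/7)
  +(−1)^3/∏(3,1,2,0,0,2)! = -1/24  (running -1/24)
⟨..|..⟩ = √(960/7)·(-1/24) = -0.487950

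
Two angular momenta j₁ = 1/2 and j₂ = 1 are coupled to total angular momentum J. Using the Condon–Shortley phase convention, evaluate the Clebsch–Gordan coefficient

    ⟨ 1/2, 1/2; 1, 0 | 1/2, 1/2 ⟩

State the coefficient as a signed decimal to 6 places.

+0.577350

triangle: 1!*0!*1!/3! = 1/6
(j±m)!: 1!*0!*1!*1!*1!*0! = 1
prefactor² = (2J+1)*Δ*N² = 1/3
  k=0: +1/(0!*1!*0!*1!*0!*0!) = 1
Σ = 1  ⇒  CG² = 1/3*1² = 1/3
CG = +√(1/3) = +0.577350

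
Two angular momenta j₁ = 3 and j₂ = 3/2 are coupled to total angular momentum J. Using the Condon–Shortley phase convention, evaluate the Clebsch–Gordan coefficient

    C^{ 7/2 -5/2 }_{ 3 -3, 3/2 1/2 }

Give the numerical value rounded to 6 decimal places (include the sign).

triangle: 1!·5!·2!/9! = 240/362880
(j±m)!: 0!·6!·2!·1!·1!·6! = 1036800
prefactor² = (2J+1)·Δ·N² = 38400/7
  k=1: −1/(1!·0!·5!·1!·0!·1!) = -1/120
Σ = -1/120  ⇒  CG² = 38400/7·(-1/120)² = 8/21
CG = −√(8/21) = -0.617213

−√(8/21) = -0.617213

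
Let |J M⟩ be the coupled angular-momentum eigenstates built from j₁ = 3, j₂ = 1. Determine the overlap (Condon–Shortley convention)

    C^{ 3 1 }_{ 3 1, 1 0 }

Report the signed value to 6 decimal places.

j₁+j₂−J=1  J+j₁−j₂=5  J−j₁+j₂=1  j₁+j₂+J+1=8
(j₁±m₁, j₂±m₂, J±M) = (4,2,1,1,4,2)
P² = 48
sum k=0..1:
  [0] +1/12 = 1/12
  [1] −1/24 = -1/24
S = 1/24
C² = P²·S² = 1/12 ; C = +0.288675

+√(1/12) ≈ +0.288675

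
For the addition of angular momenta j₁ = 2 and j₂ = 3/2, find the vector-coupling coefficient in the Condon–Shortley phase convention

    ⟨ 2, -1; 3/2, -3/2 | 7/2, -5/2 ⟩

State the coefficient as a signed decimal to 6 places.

+0.755929  (= +√(4/7))

triangle: 0!·4!·3!/8! = 144/40320
(j±m)!: 1!·3!·0!·3!·1!·6! = 25920
prefactor² = (2J+1)·Δ·N² = 5184/7
  k=0: +1/(0!·0!·3!·0!·1!·3!) = 1/36
Σ = 1/36  ⇒  CG² = 5184/7·1/36² = 4/7
CG = +√(4/7) = +0.755929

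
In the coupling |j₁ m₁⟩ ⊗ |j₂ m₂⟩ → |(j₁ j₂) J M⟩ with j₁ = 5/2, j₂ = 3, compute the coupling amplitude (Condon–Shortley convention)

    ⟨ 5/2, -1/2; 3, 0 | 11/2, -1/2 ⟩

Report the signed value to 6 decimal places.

√[12·0!5!6!/12! · 2!3!3!3!5!6!] = √(6220800/77)
  +(−1)^0/∏(0,0,3,3,2,3)! = 1/432  (running 1/432)
⟨..|..⟩ = √(6220800/77)·(1/432) = +0.657952

+√(100/231) = +0.657952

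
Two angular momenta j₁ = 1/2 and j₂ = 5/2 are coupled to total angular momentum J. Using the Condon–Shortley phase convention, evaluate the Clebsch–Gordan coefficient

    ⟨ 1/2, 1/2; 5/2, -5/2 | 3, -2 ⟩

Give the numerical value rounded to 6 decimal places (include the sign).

triangle: 0!·1!·5!/7! = 120/5040
(j±m)!: 1!·0!·0!·5!·1!·5! = 14400
prefactor² = (2J+1)·Δ·N² = 2400
  k=0: +1/(0!·0!·0!·0!·1!·5!) = 1/120
Σ = 1/120  ⇒  CG² = 2400·1/120² = 1/6
CG = +√(1/6) = +0.408248

+0.408248  (= +√(1/6))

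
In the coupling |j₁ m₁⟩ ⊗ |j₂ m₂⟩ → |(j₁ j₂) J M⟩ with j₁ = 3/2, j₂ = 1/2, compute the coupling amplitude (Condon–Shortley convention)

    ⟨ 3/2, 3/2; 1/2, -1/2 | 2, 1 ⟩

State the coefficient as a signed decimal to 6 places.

√[5·0!3!1!/5! · 3!0!0!1!3!1!] = √(9)
  +(−1)^0/∏(0,0,0,0,3,1)! = 1/6  (running 1/6)
⟨..|..⟩ = √(9)·(1/6) = +0.500000

+0.500000  (= +√(1/4))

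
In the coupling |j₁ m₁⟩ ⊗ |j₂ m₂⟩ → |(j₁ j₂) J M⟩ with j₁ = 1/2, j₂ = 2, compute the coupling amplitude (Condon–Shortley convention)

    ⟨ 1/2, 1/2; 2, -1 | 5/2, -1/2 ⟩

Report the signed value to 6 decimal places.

j₁+j₂−J=0  J+j₁−j₂=1  J−j₁+j₂=4  j₁+j₂+J+1=6
(j₁±m₁, j₂±m₂, J±M) = (1,0,1,3,2,3)
P² = 72/5
sum k=0..0:
  [0] +1/6 = 1/6
S = 1/6
C² = P²·S² = 2/5 ; C = +0.632456

+0.632456  (= +√(2/5))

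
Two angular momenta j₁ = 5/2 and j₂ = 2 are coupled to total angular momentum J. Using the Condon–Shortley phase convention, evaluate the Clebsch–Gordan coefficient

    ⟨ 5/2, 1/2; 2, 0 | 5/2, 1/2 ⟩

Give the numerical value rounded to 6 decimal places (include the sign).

−√(8/35) = -0.478091

√[6·2!3!2!/8! · 3!2!2!2!3!2!] = √(72/35)
  +(−1)^0/∏(0,2,2,2,1,0)! = 1/8  (running 1/8)
  +(−1)^1/∏(1,1,1,1,2,1)! = -1/2  (running -3/8)
  +(−1)^2/∏(2,0,0,0,3,2)! = 1/24  (running -1/3)
⟨..|..⟩ = √(72/35)·(-1/3) = -0.478091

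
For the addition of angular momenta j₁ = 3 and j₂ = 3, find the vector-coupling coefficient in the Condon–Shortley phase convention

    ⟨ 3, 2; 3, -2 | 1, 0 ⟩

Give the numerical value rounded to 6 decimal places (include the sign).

triangle: 5!·1!·1!/8! = 120/40320
(j±m)!: 5!·1!·1!·5!·1!·1! = 14400
prefactor² = (2J+1)·Δ·N² = 900/7
  k=0: +1/(0!·5!·1!·1!·0!·0!) = 1/120
  k=1: −1/(1!·4!·0!·0!·1!·1!) = -1/24
Σ = -1/30  ⇒  CG² = 900/7·(-1/30)² = 1/7
CG = −√(1/7) = -0.377964

-0.377964  (= −√(1/7))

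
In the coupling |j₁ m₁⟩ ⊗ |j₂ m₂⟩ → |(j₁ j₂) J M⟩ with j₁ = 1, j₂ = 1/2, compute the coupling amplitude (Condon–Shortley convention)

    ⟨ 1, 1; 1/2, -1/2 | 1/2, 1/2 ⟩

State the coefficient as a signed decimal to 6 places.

triangle: 1!×1!×0!/3! = 1/6
(j±m)!: 2!×0!×0!×1!×1!×0! = 2
prefactor² = (2J+1)×Δ×N² = 2/3
  k=0: +1/(0!×1!×0!×0!×1!×0!) = 1
Σ = 1  ⇒  CG² = 2/3×1² = 2/3
CG = +√(2/3) = +0.816497

+0.816497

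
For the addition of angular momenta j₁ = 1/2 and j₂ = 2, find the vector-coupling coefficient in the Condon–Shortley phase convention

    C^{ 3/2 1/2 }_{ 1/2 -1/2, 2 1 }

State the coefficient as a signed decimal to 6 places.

−√(3/5) ≈ -0.774597

j₁+j₂−J=1  J+j₁−j₂=0  J−j₁+j₂=3  j₁+j₂+J+1=5
(j₁±m₁, j₂±m₂, J±M) = (0,1,3,1,2,1)
P² = 12/5
sum k=1..1:
  [1] −1/2 = -1/2
S = -1/2
C² = P²·S² = 3/5 ; C = -0.774597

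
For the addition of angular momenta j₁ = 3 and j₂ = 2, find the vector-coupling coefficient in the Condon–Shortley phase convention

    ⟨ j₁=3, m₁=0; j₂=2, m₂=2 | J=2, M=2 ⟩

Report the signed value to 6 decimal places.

triangle: 3!×3!×1!/8! = 36/40320
(j±m)!: 3!×3!×4!×0!×4!×0! = 20736
prefactor² = (2J+1)×Δ×N² = 648/7
  k=3: −1/(3!×0!×0!×1!×3!×0!) = -1/36
Σ = -1/36  ⇒  CG² = 648/7×(-1/36)² = 1/14
CG = −√(1/14) = -0.267261

−√(1/14) = -0.267261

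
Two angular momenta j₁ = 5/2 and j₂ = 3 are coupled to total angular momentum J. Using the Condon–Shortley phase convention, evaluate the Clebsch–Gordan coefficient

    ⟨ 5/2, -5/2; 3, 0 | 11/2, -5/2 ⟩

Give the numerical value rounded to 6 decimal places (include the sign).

j₁+j₂−J=0  J+j₁−j₂=5  J−j₁+j₂=6  j₁+j₂+J+1=12
(j₁±m₁, j₂±m₂, J±M) = (0,5,3,3,3,8)
P² = 24883200/11
sum k=0..0:
  [0] +1/4320 = 1/4320
S = 1/4320
C² = P²·S² = 4/33 ; C = +0.348155

+0.348155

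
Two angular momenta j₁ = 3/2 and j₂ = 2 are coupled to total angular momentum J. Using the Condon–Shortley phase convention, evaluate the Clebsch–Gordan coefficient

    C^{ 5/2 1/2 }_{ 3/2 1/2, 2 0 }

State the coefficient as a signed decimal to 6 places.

+0.292770  (= +√(3/35))

j₁+j₂−J=1  J+j₁−j₂=2  J−j₁+j₂=3  j₁+j₂+J+1=7
(j₁±m₁, j₂±m₂, J±M) = (2,1,2,2,3,2)
P² = 48/35
sum k=0..1:
  [0] +1/2 = 1/2
  [1] −1/4 = -1/4
S = 1/4
C² = P²·S² = 3/35 ; C = +0.292770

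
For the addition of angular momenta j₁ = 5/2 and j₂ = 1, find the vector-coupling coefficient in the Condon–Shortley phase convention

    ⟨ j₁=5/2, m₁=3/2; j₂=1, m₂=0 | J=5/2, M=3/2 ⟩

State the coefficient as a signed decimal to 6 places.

√[6·1!4!1!/7! · 4!1!1!1!4!1!] = √(576/35)
  +(−1)^0/∏(0,1,1,1,3,0)! = 1/6  (running 1/6)
  +(−1)^1/∏(1,0,0,0,4,1)! = -1/24  (running 1/8)
⟨..|..⟩ = √(576/35)·(1/8) = +0.507093

+0.507093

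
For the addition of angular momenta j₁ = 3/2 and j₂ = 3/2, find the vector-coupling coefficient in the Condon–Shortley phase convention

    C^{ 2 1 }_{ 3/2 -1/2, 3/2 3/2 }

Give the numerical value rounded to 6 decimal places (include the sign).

−√(1/2) ≈ -0.707107

triangle: 1!×2!×2!/6! = 4/720
(j±m)!: 1!×2!×3!×0!×3!×1! = 72
prefactor² = (2J+1)×Δ×N² = 2
  k=1: −1/(1!×0!×1!×2!×1!×0!) = -1/2
Σ = -1/2  ⇒  CG² = 2×(-1/2)² = 1/2
CG = −√(1/2) = -0.707107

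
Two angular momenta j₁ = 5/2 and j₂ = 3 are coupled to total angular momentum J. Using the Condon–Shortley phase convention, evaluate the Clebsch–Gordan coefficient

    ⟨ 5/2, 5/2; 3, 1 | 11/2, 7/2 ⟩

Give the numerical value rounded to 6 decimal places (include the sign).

+0.522233

triangle: 0!×5!×6!/12! = 86400/479001600
(j±m)!: 5!×0!×4!×2!×9!×2! = 4180377600
prefactor² = (2J+1)×Δ×N² = 99532800/11
  k=0: +1/(0!×0!×0!×4!×5!×2!) = 1/5760
Σ = 1/5760  ⇒  CG² = 99532800/11×1/5760² = 3/11
CG = +√(3/11) = +0.522233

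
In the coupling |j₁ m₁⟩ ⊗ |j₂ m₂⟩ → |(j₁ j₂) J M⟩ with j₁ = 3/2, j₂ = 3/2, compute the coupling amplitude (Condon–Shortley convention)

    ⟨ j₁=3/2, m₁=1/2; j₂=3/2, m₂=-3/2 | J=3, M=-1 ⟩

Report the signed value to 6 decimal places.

+0.447214  (= +√(1/5))

√[7·0!3!3!/7! · 2!1!0!3!2!4!] = √(144/5)
  +(−1)^0/∏(0,0,1,0,2,3)! = 1/12  (running 1/12)
⟨..|..⟩ = √(144/5)·(1/12) = +0.447214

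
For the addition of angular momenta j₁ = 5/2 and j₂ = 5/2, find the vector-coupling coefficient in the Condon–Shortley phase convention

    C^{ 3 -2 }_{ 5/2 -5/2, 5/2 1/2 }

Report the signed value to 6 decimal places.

√[7·2!3!3!/9! · 0!5!3!2!1!5!] = √(240)
  +(−1)^2/∏(2,0,3,1,0,2)! = 1/24  (running 1/24)
⟨..|..⟩ = √(240)·(1/24) = +0.645497

+√(5/12) ≈ +0.645497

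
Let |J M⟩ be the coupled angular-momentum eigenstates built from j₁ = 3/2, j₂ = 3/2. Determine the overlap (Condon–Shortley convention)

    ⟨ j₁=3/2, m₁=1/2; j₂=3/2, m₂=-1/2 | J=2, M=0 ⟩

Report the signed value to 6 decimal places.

+√(1/4) = +0.500000

triangle: 1!×2!×2!/6! = 4/720
(j±m)!: 2!×1!×1!×2!×2!×2! = 16
prefactor² = (2J+1)×Δ×N² = 4/9
  k=0: +1/(0!×1!×1!×1!×1!×1!) = 1
  k=1: −1/(1!×0!×0!×0!×2!×2!) = -1/4
Σ = 3/4  ⇒  CG² = 4/9×3/4² = 1/4
CG = +√(1/4) = +0.500000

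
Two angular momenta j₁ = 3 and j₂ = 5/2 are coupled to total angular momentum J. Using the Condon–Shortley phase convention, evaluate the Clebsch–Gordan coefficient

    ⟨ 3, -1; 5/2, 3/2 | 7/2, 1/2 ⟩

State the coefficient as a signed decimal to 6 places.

j₁+j₂−J=2  J+j₁−j₂=4  J−j₁+j₂=3  j₁+j₂+J+1=10
(j₁±m₁, j₂±m₂, J±M) = (2,4,4,1,4,3)
P² = 18432/175
sum k=1..2:
  [1] −1/36 = -1/36
  [2] +1/16 = 1/16
S = 5/144
C² = P²·S² = 8/63 ; C = +0.356348

+√(8/63) = +0.356348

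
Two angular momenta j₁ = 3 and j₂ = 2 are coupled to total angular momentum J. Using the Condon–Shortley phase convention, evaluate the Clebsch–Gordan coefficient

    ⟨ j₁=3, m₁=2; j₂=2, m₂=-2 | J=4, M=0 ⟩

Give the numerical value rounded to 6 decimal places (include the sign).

+0.377964

√[9·1!5!3!/10! · 5!1!0!4!4!4!] = √(20736/7)
  +(−1)^0/∏(0,1,1,0,4,3)! = 1/144  (running 1/144)
⟨..|..⟩ = √(20736/7)·(1/144) = +0.377964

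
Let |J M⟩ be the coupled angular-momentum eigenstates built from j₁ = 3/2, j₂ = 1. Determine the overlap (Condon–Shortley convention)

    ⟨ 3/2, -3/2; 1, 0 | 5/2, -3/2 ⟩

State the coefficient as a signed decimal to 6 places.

triangle: 0!·3!·2!/6! = 12/720
(j±m)!: 0!·3!·1!·1!·1!·4! = 144
prefactor² = (2J+1)·Δ·N² = 72/5
  k=0: +1/(0!·0!·3!·1!·0!·1!) = 1/6
Σ = 1/6  ⇒  CG² = 72/5·1/6² = 2/5
CG = +√(2/5) = +0.632456

+0.632456  (= +√(2/5))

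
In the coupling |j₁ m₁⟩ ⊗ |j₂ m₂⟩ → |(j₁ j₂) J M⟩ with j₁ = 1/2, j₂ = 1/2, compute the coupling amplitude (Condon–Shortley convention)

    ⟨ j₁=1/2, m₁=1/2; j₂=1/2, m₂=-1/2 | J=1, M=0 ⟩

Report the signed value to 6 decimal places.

√[3·0!1!1!/3! · 1!0!0!1!1!1!] = √(1/2)
  +(−1)^0/∏(0,0,0,0,1,1)! = 1  (running 1)
⟨..|..⟩ = √(1/2)·(1) = +0.707107

+0.707107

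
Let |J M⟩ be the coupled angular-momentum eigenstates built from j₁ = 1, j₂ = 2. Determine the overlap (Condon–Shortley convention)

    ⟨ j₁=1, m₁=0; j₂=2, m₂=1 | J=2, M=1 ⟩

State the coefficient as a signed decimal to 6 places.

j₁+j₂−J=1  J+j₁−j₂=1  J−j₁+j₂=3  j₁+j₂+J+1=6
(j₁±m₁, j₂±m₂, J±M) = (1,1,3,1,3,1)
P² = 3/2
sum k=0..1:
  [0] +1/6 = 1/6
  [1] −1/2 = -1/2
S = -1/3
C² = P²·S² = 1/6 ; C = -0.408248

-0.408248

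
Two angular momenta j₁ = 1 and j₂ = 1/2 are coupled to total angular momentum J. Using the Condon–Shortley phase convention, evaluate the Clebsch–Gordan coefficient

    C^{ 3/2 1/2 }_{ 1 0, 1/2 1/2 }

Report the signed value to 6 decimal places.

+√(2/3) = +0.816497

triangle: 0!*2!*1!/4! = 2/24
(j±m)!: 1!*1!*1!*0!*2!*1! = 2
prefactor² = (2J+1)*Δ*N² = 2/3
  k=0: +1/(0!*0!*1!*1!*1!*0!) = 1
Σ = 1  ⇒  CG² = 2/3*1² = 2/3
CG = +√(2/3) = +0.816497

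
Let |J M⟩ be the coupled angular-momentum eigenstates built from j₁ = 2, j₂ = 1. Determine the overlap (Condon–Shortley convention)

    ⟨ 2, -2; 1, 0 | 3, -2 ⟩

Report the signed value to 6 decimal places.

√[7·0!4!2!/7! · 0!4!1!1!1!5!] = √(192)
  +(−1)^0/∏(0,0,4,1,0,1)! = 1/24  (running 1/24)
⟨..|..⟩ = √(192)·(1/24) = +0.577350

+√(1/3) = +0.577350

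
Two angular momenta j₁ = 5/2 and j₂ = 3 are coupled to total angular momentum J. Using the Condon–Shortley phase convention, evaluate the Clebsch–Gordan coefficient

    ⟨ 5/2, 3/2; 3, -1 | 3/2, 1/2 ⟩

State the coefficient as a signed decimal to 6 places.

−√(7/30) = -0.483046

triangle: 4!·1!·2!/8! = 48/40320
(j±m)!: 4!·1!·2!·4!·2!·1! = 2304
prefactor² = (2J+1)·Δ·N² = 384/35
  k=0: +1/(0!·4!·1!·2!·0!·0!) = 1/48
  k=1: −1/(1!·3!·0!·1!·1!·1!) = -1/6
Σ = -7/48  ⇒  CG² = 384/35·(-7/48)² = 7/30
CG = −√(7/30) = -0.483046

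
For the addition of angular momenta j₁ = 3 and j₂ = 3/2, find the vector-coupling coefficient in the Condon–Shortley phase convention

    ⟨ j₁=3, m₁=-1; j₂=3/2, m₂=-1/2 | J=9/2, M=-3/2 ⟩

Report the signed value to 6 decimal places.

j₁+j₂−J=0  J+j₁−j₂=6  J−j₁+j₂=3  j₁+j₂+J+1=10
(j₁±m₁, j₂±m₂, J±M) = (2,4,1,2,3,6)
P² = 34560/7
sum k=0..0:
  [0] +1/96 = 1/96
S = 1/96
C² = P²·S² = 15/28 ; C = +0.731925

+0.731925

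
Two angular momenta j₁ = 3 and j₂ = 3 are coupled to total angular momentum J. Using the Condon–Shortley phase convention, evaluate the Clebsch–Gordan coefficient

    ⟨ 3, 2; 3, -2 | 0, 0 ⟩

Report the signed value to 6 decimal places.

triangle: 6!·0!·0!/7! = 720/5040
(j±m)!: 5!·1!·1!·5!·0!·0! = 14400
prefactor² = (2J+1)·Δ·N² = 14400/7
  k=1: −1/(1!·5!·0!·0!·0!·0!) = -1/120
Σ = -1/120  ⇒  CG² = 14400/7·(-1/120)² = 1/7
CG = −√(1/7) = -0.377964

-0.377964  (= −√(1/7))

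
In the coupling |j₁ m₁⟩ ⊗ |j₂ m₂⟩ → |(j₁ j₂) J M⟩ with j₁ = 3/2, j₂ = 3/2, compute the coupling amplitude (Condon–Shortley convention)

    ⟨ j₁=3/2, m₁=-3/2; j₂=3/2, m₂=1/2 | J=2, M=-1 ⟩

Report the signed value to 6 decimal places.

−√(1/2) = -0.707107

j₁+j₂−J=1  J+j₁−j₂=2  J−j₁+j₂=2  j₁+j₂+J+1=6
(j₁±m₁, j₂±m₂, J±M) = (0,3,2,1,1,3)
P² = 2
sum k=1..1:
  [1] −1/2 = -1/2
S = -1/2
C² = P²·S² = 1/2 ; C = -0.707107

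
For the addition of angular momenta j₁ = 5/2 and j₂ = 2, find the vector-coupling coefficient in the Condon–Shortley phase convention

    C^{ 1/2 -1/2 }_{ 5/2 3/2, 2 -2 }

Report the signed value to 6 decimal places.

+0.258199

triangle: 4!·1!·0!/6! = 24/720
(j±m)!: 4!·1!·0!·4!·0!·1! = 576
prefactor² = (2J+1)·Δ·N² = 192/5
  k=0: +1/(0!·4!·1!·0!·0!·0!) = 1/24
Σ = 1/24  ⇒  CG² = 192/5·1/24² = 1/15
CG = +√(1/15) = +0.258199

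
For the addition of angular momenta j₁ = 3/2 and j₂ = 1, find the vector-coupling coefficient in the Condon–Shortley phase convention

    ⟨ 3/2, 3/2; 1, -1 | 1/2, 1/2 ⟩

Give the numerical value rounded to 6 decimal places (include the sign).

√[2·2!1!0!/4! · 3!0!0!2!1!0!] = √(2)
  +(−1)^0/∏(0,2,0,0,1,0)! = 1/2  (running 1/2)
⟨..|..⟩ = √(2)·(1/2) = +0.707107

+0.707107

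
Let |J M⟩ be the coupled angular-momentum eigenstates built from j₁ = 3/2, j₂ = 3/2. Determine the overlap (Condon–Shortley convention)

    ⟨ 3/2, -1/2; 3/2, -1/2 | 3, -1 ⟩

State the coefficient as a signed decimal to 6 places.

+√(3/5) = +0.774597

√[7·0!3!3!/7! · 1!2!1!2!2!4!] = √(48/5)
  +(−1)^0/∏(0,0,2,1,1,2)! = 1/4  (running 1/4)
⟨..|..⟩ = √(48/5)·(1/4) = +0.774597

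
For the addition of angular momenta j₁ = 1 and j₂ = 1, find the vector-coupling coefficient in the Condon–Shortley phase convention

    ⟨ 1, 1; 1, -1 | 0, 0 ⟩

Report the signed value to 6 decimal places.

j₁+j₂−J=2  J+j₁−j₂=0  J−j₁+j₂=0  j₁+j₂+J+1=3
(j₁±m₁, j₂±m₂, J±M) = (2,0,0,2,0,0)
P² = 4/3
sum k=0..0:
  [0] +1/2 = 1/2
S = 1/2
C² = P²·S² = 1/3 ; C = +0.577350

+0.577350  (= +√(1/3))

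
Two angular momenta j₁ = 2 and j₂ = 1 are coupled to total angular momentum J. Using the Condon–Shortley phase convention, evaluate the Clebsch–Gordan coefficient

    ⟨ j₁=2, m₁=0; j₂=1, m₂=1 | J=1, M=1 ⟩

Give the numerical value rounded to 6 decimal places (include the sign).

+0.316228

j₁+j₂−J=2  J+j₁−j₂=2  J−j₁+j₂=0  j₁+j₂+J+1=5
(j₁±m₁, j₂±m₂, J±M) = (2,2,2,0,2,0)
P² = 8/5
sum k=2..2:
  [2] +1/4 = 1/4
S = 1/4
C² = P²·S² = 1/10 ; C = +0.316228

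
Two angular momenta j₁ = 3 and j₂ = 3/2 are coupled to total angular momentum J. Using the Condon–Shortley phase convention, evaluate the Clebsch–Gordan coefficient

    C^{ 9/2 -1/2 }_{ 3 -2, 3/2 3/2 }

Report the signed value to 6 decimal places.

+0.218218  (= +√(1/21))

j₁+j₂−J=0  J+j₁−j₂=6  J−j₁+j₂=3  j₁+j₂+J+1=10
(j₁±m₁, j₂±m₂, J±M) = (1,5,3,0,4,5)
P² = 172800/7
sum k=0..0:
  [0] +1/720 = 1/720
S = 1/720
C² = P²·S² = 1/21 ; C = +0.218218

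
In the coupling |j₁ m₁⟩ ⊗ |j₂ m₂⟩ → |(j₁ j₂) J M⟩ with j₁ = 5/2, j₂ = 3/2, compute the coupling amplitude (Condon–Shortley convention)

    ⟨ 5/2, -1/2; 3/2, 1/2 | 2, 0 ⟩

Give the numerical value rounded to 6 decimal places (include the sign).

−√(1/14) = -0.267261

triangle: 2!×3!×1!/7! = 12/5040
(j±m)!: 2!×3!×2!×1!×2!×2! = 96
prefactor² = (2J+1)×Δ×N² = 8/7
  k=1: −1/(1!×1!×2!×1!×1!×0!) = -1/2
  k=2: +1/(2!×0!×1!×0!×2!×1!) = 1/4
Σ = -1/4  ⇒  CG² = 8/7×(-1/4)² = 1/14
CG = −√(1/14) = -0.267261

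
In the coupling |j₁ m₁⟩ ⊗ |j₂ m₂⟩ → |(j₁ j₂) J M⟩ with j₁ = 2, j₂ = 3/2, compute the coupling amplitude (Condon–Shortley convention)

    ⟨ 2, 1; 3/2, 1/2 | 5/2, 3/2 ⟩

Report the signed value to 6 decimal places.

√[6·1!3!2!/7! · 3!1!2!1!4!1!] = √(144/35)
  +(−1)^0/∏(0,1,1,2,2,0)! = 1/4  (running 1/4)
  +(−1)^1/∏(1,0,0,1,3,1)! = -1/6  (running 1/12)
⟨..|..⟩ = √(144/35)·(1/12) = +0.169031

+0.169031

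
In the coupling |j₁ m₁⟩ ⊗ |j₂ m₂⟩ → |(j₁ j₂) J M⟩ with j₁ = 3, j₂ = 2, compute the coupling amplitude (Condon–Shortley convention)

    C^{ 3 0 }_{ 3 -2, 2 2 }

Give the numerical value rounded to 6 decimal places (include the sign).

+√(1/3) = +0.577350

√[7·2!4!2!/9! · 1!5!4!0!3!3!] = √(192)
  +(−1)^2/∏(2,0,3,2,1,0)! = 1/24  (running 1/24)
⟨..|..⟩ = √(192)·(1/24) = +0.577350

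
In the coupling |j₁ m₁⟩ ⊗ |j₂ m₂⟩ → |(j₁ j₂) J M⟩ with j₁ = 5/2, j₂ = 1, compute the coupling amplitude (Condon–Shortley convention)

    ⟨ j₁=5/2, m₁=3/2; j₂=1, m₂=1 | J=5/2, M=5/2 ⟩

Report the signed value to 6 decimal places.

j₁+j₂−J=1  J+j₁−j₂=4  J−j₁+j₂=1  j₁+j₂+J+1=7
(j₁±m₁, j₂±m₂, J±M) = (4,1,2,0,5,0)
P² = 1152/7
sum k=1..1:
  [1] −1/24 = -1/24
S = -1/24
C² = P²·S² = 2/7 ; C = -0.534522

−√(2/7) = -0.534522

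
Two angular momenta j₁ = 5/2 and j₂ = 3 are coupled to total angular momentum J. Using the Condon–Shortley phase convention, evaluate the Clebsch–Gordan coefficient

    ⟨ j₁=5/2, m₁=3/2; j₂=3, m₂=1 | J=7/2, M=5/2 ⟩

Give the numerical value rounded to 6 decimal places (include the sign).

−√(10/63) = -0.398410

√[8·2!3!4!/10! · 4!1!4!2!6!1!] = √(18432/35)
  +(−1)^0/∏(0,2,1,4,2,0)! = 1/96  (running 1/96)
  +(−1)^1/∏(1,1,0,3,3,1)! = -1/36  (running -5/288)
⟨..|..⟩ = √(18432/35)·(-5/288) = -0.398410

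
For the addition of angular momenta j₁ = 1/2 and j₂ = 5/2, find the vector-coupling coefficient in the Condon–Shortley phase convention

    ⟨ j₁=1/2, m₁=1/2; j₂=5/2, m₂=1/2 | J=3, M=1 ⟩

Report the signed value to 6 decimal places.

+0.816497

j₁+j₂−J=0  J+j₁−j₂=1  J−j₁+j₂=5  j₁+j₂+J+1=7
(j₁±m₁, j₂±m₂, J±M) = (1,0,3,2,4,2)
P² = 96
sum k=0..0:
  [0] +1/12 = 1/12
S = 1/12
C² = P²·S² = 2/3 ; C = +0.816497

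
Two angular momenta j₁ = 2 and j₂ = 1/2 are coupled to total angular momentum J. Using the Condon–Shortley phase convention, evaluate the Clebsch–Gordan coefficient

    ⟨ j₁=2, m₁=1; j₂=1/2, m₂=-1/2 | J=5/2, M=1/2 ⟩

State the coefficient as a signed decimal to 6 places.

+√(2/5) = +0.632456

triangle: 0!·4!·1!/6! = 24/720
(j±m)!: 3!·1!·0!·1!·3!·2! = 72
prefactor² = (2J+1)·Δ·N² = 72/5
  k=0: +1/(0!·0!·1!·0!·3!·1!) = 1/6
Σ = 1/6  ⇒  CG² = 72/5·1/6² = 2/5
CG = +√(2/5) = +0.632456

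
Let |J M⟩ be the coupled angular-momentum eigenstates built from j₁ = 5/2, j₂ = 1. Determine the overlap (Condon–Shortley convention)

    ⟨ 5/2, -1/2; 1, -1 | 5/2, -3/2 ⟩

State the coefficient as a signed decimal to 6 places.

+√(16/35) ≈ +0.676123

triangle: 1!·4!·1!/7! = 24/5040
(j±m)!: 2!·3!·0!·2!·1!·4! = 576
prefactor² = (2J+1)·Δ·N² = 576/35
  k=0: +1/(0!·1!·3!·0!·1!·1!) = 1/6
Σ = 1/6  ⇒  CG² = 576/35·1/6² = 16/35
CG = +√(16/35) = +0.676123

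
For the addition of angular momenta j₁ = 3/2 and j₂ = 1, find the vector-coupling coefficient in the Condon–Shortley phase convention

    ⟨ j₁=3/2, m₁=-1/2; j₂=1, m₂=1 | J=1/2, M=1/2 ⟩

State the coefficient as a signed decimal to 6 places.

+0.408248

√[2·2!1!0!/4! · 1!2!2!0!1!0!] = √(2/3)
  +(−1)^2/∏(2,0,0,0,1,0)! = 1/2  (running 1/2)
⟨..|..⟩ = √(2/3)·(1/2) = +0.408248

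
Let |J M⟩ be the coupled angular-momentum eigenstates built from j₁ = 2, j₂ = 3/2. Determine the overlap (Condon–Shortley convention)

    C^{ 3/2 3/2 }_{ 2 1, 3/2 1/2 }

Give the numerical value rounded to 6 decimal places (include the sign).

-0.632456  (= −√(2/5))

triangle: 2!×2!×1!/6! = 4/720
(j±m)!: 3!×1!×2!×1!×3!×0! = 72
prefactor² = (2J+1)×Δ×N² = 8/5
  k=1: −1/(1!×1!×0!×1!×2!×0!) = -1/2
Σ = -1/2  ⇒  CG² = 8/5×(-1/2)² = 2/5
CG = −√(2/5) = -0.632456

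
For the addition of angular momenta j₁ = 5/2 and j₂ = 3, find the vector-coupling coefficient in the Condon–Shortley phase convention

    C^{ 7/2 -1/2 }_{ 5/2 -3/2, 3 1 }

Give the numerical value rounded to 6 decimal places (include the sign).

j₁+j₂−J=2  J+j₁−j₂=3  J−j₁+j₂=4  j₁+j₂+J+1=10
(j₁±m₁, j₂±m₂, J±M) = (1,4,4,2,3,4)
P² = 18432/175
sum k=1..2:
  [1] −1/36 = -1/36
  [2] +1/16 = 1/16
S = 5/144
C² = P²·S² = 8/63 ; C = +0.356348

+√(8/63) = +0.356348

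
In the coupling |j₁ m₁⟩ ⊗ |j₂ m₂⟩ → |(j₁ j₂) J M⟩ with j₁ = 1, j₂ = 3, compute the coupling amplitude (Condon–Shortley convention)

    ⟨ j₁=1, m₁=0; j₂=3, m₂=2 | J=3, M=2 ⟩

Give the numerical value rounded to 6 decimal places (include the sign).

−√(1/3) ≈ -0.577350

triangle: 1!×1!×5!/8! = 120/40320
(j±m)!: 1!×1!×5!×1!×5!×1! = 14400
prefactor² = (2J+1)×Δ×N² = 300
  k=0: +1/(0!×1!×1!×5!×0!×0!) = 1/120
  k=1: −1/(1!×0!×0!×4!×1!×1!) = -1/24
Σ = -1/30  ⇒  CG² = 300×(-1/30)² = 1/3
CG = −√(1/3) = -0.577350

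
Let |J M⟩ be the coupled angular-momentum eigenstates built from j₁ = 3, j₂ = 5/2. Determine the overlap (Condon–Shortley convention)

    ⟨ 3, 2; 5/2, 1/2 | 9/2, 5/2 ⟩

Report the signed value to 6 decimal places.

triangle: 1!·5!·4!/11! = 2880/39916800
(j±m)!: 5!·1!·3!·2!·7!·2! = 14515200
prefactor² = (2J+1)·Δ·N² = 115200/11
  k=0: +1/(0!·1!·1!·3!·4!·1!) = 1/144
  k=1: −1/(1!·0!·0!·2!·5!·2!) = -1/480
Σ = 7/1440  ⇒  CG² = 115200/11·7/1440² = 49/198
CG = +√(49/198) = +0.497468

+√(49/198) ≈ +0.497468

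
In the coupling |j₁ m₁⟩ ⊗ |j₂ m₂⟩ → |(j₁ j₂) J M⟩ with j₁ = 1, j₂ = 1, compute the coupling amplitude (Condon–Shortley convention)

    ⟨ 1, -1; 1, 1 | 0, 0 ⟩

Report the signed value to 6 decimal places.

j₁+j₂−J=2  J+j₁−j₂=0  J−j₁+j₂=0  j₁+j₂+J+1=3
(j₁±m₁, j₂±m₂, J±M) = (0,2,2,0,0,0)
P² = 4/3
sum k=2..2:
  [2] +1/2 = 1/2
S = 1/2
C² = P²·S² = 1/3 ; C = +0.577350

+√(1/3) = +0.577350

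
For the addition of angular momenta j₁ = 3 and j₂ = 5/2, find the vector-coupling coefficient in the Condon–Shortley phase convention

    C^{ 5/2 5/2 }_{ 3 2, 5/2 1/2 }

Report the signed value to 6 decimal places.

j₁+j₂−J=3  J+j₁−j₂=3  J−j₁+j₂=2  j₁+j₂+J+1=9
(j₁±m₁, j₂±m₂, J±M) = (5,1,3,2,5,0)
P² = 1440/7
sum k=1..1:
  [1] −1/24 = -1/24
S = -1/24
C² = P²·S² = 5/14 ; C = -0.597614

-0.597614  (= −√(5/14))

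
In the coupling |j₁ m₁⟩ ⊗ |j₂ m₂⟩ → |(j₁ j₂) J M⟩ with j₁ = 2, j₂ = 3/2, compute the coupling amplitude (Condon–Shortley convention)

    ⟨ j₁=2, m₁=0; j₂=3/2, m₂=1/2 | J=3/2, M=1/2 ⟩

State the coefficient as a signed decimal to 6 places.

-0.447214

j₁+j₂−J=2  J+j₁−j₂=2  J−j₁+j₂=1  j₁+j₂+J+1=6
(j₁±m₁, j₂±m₂, J±M) = (2,2,2,1,2,1)
P² = 16/45
sum k=1..2:
  [1] −1/1 = -1
  [2] +1/4 = 1/4
S = -3/4
C² = P²·S² = 1/5 ; C = -0.447214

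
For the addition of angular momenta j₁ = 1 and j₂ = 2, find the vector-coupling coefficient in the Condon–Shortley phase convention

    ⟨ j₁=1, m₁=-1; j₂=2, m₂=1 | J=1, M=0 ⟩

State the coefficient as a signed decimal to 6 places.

+0.547723  (= +√(3/10))

√[3·2!0!2!/5! · 0!2!3!1!1!1!] = √(6/5)
  +(−1)^2/∏(2,0,0,1,0,1)! = 1/2  (running 1/2)
⟨..|..⟩ = √(6/5)·(1/2) = +0.547723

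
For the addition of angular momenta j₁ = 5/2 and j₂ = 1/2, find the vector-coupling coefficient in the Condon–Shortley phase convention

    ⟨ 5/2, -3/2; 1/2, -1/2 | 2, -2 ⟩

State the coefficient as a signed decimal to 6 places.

+√(1/6) = +0.408248

j₁+j₂−J=1  J+j₁−j₂=4  J−j₁+j₂=0  j₁+j₂+J+1=6
(j₁±m₁, j₂±m₂, J±M) = (1,4,0,1,0,4)
P² = 96
sum k=0..0:
  [0] +1/24 = 1/24
S = 1/24
C² = P²·S² = 1/6 ; C = +0.408248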